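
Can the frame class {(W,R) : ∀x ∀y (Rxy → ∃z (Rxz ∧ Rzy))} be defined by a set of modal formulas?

Yes — defined by □□p → □p

The condition is density. A defining modal formula is □□p → □p.
Suppose □□p→□p is valid. Take Rxy and set V(p)={w : xR²w}. Then □□p at x, so □p at x, so p at y, i.e. ∃z(Rxz∧Rzy).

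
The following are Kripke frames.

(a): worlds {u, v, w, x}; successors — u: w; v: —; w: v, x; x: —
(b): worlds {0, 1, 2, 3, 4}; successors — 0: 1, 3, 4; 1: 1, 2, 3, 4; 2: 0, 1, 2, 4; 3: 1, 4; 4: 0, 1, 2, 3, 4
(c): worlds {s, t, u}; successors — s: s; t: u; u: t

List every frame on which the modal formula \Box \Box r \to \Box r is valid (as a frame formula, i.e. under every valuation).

(b)

The schema corresponds to density: \forall x \forall y (Rxy \to \exists z (Rxz \wedge Rzy)).
(a): fails — Ruw but no z with Ruz and Rzw.
(b): holds.
(c): fails — Rut but no z with Ruz and Rzt.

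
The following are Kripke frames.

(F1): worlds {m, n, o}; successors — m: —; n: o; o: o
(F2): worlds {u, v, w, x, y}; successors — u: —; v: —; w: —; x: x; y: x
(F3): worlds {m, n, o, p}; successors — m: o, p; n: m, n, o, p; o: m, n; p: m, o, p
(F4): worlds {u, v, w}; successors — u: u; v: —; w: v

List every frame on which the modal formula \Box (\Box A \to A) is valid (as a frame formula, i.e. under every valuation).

(F1), (F2)

This is the axiom for shift-reflexivity; its first-order frame correspondent is \forall x \forall y (Rxy \to Ryy).
(F1): satisfies the condition.
(F2): satisfies the condition.
(F3): fails — Rom but not Rmm.
(F4): fails — Rwv but not Rvv.
Valid on: (F1), (F2).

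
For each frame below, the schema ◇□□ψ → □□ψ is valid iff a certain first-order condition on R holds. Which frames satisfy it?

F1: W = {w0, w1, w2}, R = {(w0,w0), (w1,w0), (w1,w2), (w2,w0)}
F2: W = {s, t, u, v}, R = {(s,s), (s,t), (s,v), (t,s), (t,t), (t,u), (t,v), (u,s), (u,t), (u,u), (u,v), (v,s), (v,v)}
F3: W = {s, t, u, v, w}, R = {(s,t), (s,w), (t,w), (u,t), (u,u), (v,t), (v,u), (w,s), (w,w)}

F1

Frame correspondent (Sahlqvist): ∀x ∀y ∀z ((xRy ∧ xR²z) → ∃w (yR²w ∧ z = w)) — i.e. a generalized confluence (Geach) condition.
F1: holds.
F2: fails — sRv, sR²u but no w with vR²w and u=w.
F3: fails — uRt, uR²t but no w* with tR²w* and t=w*.
Valid on: F1.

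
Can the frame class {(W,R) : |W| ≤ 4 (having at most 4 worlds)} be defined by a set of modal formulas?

Not definable by any modal formula

If a class were modally definable it would be closed under disjoint unions (Goldblatt–Thomason).
Any modal formula valid on each of 5 disjoint one-world frames is valid on their disjoint union (validity is preserved under disjoint unions). Each one-world frame has |W|=1≤4, but the union has |W|=5.
So no modal formula (or set of formulas) defines exactly the |W|≤4 frames.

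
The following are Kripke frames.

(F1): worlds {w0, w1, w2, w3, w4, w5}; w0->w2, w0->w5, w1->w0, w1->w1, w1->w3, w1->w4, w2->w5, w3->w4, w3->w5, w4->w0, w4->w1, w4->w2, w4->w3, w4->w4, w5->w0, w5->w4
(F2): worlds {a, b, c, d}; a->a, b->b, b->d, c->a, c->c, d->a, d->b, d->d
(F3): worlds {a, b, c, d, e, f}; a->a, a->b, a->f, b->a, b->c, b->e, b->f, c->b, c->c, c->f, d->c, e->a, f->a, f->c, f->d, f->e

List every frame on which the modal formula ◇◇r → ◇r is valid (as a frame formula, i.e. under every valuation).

This is the axiom for transitivity; its first-order frame correspondent is ∀x ∀y ∀z (Rxy ∧ Ryz → Rxz).
(F1): fails — Rw1w0 and Rw0w5 but not Rw1w5.
(F2): fails — Rbd and Rda but not Rba.
(F3): fails — Rbc and Rcb but not Rbb.
Valid on no frame.

none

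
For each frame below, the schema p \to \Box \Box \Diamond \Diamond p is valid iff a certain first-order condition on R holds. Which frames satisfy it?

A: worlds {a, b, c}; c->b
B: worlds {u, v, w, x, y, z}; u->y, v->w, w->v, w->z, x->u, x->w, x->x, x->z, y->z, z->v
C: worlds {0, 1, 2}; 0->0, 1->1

A, C

This is the axiom for a generalized confluence (Geach) condition; its first-order frame correspondent is \forall x \forall z (x R^2 z \to \exists w (x = w \wedge z R^2 w)).
A: condition met.
B: fails — uR²z but no t with u=t and zR²t.
C: condition met.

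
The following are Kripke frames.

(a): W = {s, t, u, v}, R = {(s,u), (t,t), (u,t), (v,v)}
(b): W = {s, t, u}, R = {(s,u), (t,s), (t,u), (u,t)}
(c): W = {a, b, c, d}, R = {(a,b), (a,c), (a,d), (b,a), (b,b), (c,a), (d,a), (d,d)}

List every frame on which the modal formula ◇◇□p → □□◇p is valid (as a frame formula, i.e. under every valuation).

This is the axiom for a generalized confluence (Geach) condition; its first-order frame correspondent is ∀x ∀y ∀z ((xR²y ∧ xR²z) → ∃w (yRw ∧ zRw)).
(a): condition met.
(b): fails — tR²t, tR²u but no w with tRw and uRw.
(c): fails — bR²a, bR²c but no w with aRw and cRw.
Valid on: (a).

(a)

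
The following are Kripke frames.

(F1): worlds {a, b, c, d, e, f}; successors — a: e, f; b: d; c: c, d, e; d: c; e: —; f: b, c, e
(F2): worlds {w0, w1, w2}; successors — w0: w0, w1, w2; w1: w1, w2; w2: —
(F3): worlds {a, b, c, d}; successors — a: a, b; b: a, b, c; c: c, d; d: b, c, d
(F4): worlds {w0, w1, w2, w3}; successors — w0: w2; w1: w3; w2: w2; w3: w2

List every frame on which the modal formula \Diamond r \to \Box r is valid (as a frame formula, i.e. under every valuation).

Frame correspondent (Sahlqvist): \forall x \forall y \forall z (Rxy \wedge Rxz \to y = z) — i.e. partial functionality.
(F1): fails — a sees both e and f.
(F2): fails — w0 sees both w0 and w1.
(F3): fails — a sees both a and b.
(F4): holds.

(F4)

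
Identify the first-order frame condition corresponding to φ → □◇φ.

This is the B axiom.
It corresponds to symmetry: ∀x ∀y (Rxy → Ryx).

Symmetry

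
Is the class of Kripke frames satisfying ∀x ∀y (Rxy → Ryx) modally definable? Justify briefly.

Yes — defined by q → □◇q

The condition is symmetry. A defining modal formula is q → □◇q.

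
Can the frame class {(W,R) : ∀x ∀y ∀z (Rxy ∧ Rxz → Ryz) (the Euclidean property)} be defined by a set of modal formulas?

Definable; ◇q → □◇q defines it

This is a Sahlqvist condition; the 5 axiom ◇q → □◇q defines it.
Suppose ◇q→□◇q is valid. Take Rxy, Rxz and set V(q)={y}. Then ◇q at x, so □◇q at x, so ◇q at z, so some w with Rzw has q; w=y, i.e. Rzy. By symmetry of the argument, Ryz.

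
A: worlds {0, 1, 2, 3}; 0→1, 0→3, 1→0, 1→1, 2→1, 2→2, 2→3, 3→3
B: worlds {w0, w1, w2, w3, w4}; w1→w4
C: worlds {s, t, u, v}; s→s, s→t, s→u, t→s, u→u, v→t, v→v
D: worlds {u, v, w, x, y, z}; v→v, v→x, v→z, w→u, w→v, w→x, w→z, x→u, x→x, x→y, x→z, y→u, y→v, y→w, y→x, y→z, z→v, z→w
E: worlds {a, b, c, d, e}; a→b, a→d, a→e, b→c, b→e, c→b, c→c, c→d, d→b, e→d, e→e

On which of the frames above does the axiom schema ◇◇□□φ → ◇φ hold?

B, E

This is the axiom for a generalized confluence (Geach) condition; its first-order frame correspondent is ∀x ∀y (xR²y → ∃w (yR²w ∧ xRw)).
A: fails — 1R²3 but no w with 3R²w and 1Rw.
B: satisfies the condition.
C: fails — tR²u but no w with uR²w and tRw.
D: fails — vR²u but no t with uR²t and vRt.
E: satisfies the condition.
Valid on: B, E.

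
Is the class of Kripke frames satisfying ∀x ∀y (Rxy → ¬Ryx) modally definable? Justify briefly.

No — not modally definable

Modal frame validity is preserved under surjective bounded morphisms.
The 5-cycle (worlds w0,w1,w2,w3,w4 with w0→w1→w2→w3→w4→w0) is asymmetric. Mapping every world to a single reflexive point • is a surjective bounded morphism, and the reflexive point is not asymmetric (R•• but asymmetry requires ¬R••).
So the class is not modally definable.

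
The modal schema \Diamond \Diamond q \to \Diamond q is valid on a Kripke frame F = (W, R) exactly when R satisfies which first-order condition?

This is frame-equivalent to □q → □□q (substitute ¬q for q and contrapose).
Suppose □q→□□q is valid. Take Rxy, Ryz and set V(q)={w : Rxw}. Then □q at x, so □□q at x, so □q at y, so q at z, i.e. Rxz.
Conversely, on a frame with transitivity the schema holds at every world under every valuation.
So the correspondent is transitivity.

Transitivity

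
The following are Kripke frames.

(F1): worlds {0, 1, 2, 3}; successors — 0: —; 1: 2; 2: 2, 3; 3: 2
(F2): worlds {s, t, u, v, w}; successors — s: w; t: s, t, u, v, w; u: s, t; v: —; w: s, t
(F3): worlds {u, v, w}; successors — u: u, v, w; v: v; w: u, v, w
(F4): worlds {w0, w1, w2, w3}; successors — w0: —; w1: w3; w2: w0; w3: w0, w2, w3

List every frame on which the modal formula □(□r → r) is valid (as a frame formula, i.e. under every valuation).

(F3)

This is the axiom for shift-reflexivity; its first-order frame correspondent is ∀x ∀y (Rxy → Ryy).
(F1): fails — R23 but not R33.
(F2): fails — Rtv but not Rvv.
(F3): holds.
(F4): fails — Rw3w2 but not Rw2w2.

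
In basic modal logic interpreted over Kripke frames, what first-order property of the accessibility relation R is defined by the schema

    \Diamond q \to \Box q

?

Suppose ◇q→□q is valid. Take Rxy, Rxz and set V(q)={y}. Then ◇q at x, so □q at x, so q at z, i.e. z=y.
Conversely, any frame satisfying \forall x \forall y \forall z (Rxy \wedge Rxz \to y = z) validates the schema.
So the correspondent is partial functionality.

partial functionality: \forall x \forall y \forall z (Rxy \wedge Rxz \to y = z)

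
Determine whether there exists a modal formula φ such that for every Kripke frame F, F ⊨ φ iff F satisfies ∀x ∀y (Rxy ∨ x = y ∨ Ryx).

Modal frame validity is preserved under disjoint unions.
Take 4 disjoint single-world reflexive frames: each is trivially connected, but their disjoint union has 4 worlds with no edge between distinct components, so it is not connected.
So the class is not modally definable.

Not modally definable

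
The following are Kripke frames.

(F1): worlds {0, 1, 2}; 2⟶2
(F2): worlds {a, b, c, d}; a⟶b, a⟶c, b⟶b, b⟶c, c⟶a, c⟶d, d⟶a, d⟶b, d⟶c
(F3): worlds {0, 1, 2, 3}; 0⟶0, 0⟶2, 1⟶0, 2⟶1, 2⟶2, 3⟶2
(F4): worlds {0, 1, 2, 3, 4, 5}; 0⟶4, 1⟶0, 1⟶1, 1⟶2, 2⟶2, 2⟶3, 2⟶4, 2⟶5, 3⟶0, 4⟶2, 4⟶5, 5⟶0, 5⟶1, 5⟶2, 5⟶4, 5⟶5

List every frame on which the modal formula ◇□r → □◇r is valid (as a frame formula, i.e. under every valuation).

(F1)

The schema corresponds to convergence: ∀x ∀y ∀z (Rxy ∧ Rxz → ∃w (Ryw ∧ Rzw)).
(F1): ✓.
(F2): fails — Rab and Rac but b and c have no common successor.
(F3): fails — R22 and R21 but 2 and 1 have no common successor.
(F4): fails — R10 and R11 but 0 and 1 have no common successor.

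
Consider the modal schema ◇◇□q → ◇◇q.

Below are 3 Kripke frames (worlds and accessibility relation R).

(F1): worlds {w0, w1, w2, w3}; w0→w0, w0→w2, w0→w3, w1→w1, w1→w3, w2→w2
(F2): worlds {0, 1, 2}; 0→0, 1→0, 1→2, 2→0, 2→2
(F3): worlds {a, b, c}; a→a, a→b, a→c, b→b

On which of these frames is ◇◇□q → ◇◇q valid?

The schema corresponds to a generalized confluence (Geach) condition: ∀x ∀y (xR²y → ∃w (yRw ∧ xR²w)).
(F1): fails — w0R²w3 but no w with w3Rw and w0R²w.
(F2): holds.
(F3): fails — aR²c but no w with cRw and aR²w.

(F2)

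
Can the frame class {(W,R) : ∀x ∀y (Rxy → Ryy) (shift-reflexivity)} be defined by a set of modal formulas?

The condition is shift-reflexivity. A defining modal formula is □(□p → p).
Suppose □(□p→p) is valid. Take Rxy and set V(p)={w : Ryw}. Then at y, □p holds; since □(□p→p) at x, □p→p at y, so p at y, i.e. Ryy.

Yes, by □(□p → p)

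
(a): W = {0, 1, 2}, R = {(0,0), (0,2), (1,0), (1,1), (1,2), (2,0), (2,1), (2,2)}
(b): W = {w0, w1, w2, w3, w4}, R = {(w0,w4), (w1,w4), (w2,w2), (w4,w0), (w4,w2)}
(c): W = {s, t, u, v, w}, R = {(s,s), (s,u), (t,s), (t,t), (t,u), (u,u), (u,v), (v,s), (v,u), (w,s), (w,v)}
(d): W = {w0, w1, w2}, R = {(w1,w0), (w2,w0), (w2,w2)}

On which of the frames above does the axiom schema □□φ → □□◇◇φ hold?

(a), (b), (c)

Frame correspondent (Sahlqvist): ∀x ∀z (xR²z → ∃w (xR²w ∧ zR²w)) — i.e. a generalized confluence (Geach) condition.
(a): holds.
(b): holds.
(c): holds.
(d): fails — w2R²w0 but no w with w2R²w and w0R²w.
Valid on: (a), (b), (c).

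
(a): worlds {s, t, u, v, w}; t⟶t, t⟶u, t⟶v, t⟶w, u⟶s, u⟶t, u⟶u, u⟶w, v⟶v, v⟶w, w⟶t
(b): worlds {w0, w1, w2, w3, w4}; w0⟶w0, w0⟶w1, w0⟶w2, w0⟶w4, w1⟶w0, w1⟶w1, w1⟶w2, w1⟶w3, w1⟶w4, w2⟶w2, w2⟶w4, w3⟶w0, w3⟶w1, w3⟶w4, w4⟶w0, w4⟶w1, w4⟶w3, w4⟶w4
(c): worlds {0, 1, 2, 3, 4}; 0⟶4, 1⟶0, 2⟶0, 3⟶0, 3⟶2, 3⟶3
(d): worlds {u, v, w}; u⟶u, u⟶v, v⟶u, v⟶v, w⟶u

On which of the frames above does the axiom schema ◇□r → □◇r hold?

This is the axiom for convergence; its first-order frame correspondent is ∀x ∀y ∀z (Rxy ∧ Rxz → ∃w (Ryw ∧ Rzw)).
(a): fails — Rtv and Rtw but v and w have no common successor.
(b): holds.
(c): fails — R04 and R04 but 4 and 4 have no common successor.
(d): holds.

(b), (d)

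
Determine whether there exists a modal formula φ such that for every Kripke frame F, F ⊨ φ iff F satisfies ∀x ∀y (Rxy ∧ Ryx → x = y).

Not definable by any modal formula

If a class were modally definable it would be closed under surjective bounded morphisms (Goldblatt–Thomason).
The 8-cycle (worlds 0,1,2,3,4,5,6,7 with 0→1→2→3→4→5→6→7→0) is antisymmetric. Sending even-indexed worlds to • and odd-indexed worlds to ∘ is a surjective bounded morphism onto the two-world frame with •↔∘, which is not antisymmetric.
So no modal formula (or set of formulas) defines exactly the antisymmetric frames.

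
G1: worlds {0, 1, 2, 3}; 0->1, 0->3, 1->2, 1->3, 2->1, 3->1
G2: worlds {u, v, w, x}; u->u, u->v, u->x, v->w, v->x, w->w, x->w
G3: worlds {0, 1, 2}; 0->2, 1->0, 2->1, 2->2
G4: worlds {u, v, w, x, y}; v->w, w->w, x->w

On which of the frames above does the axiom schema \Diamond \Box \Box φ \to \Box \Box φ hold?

The schema corresponds to a generalized confluence (Geach) condition: \forall x \forall y \forall z ((xRy \wedge x R^2 z) \to \exists w (y R^2 w \wedge z = w)).
G1: fails — 0R1, 0R²2 but no w with 1R²w and 2=w.
G2: fails — uRv, uR²u but no t with vR²t and u=t.
G3: fails — 2R1, 2R²0 but no w with 1R²w and 0=w.
G4: holds.

G4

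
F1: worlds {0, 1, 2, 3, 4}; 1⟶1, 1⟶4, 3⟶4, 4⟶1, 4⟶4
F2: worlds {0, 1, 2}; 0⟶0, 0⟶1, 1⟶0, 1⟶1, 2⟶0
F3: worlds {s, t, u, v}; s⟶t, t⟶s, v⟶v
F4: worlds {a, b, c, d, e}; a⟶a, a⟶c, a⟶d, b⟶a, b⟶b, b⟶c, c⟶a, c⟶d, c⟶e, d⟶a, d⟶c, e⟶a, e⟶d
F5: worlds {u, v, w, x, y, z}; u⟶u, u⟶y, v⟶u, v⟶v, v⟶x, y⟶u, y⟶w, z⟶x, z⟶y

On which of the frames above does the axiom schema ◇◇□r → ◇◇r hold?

F1, F2, F4

Frame correspondent (Sahlqvist): ∀x ∀y (xR²y → ∃w (yRw ∧ xR²w)) — i.e. a generalized confluence (Geach) condition.
F1: holds.
F2: holds.
F3: fails — sR²s but no w with sRw and sR²w.
F4: holds.
F5: fails — uR²w but no t with wRt and uR²t.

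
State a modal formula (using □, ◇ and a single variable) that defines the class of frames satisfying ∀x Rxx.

This is reflexivity; the standard corresponding axiom is T: □ψ → ψ.
Suppose □ψ→ψ is valid. At any x set V(ψ)={w : Rxw}. Then □ψ holds at x, so ψ holds at x, i.e. Rxx.

□ψ → ψ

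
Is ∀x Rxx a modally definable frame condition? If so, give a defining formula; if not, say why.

Yes, by □q → q

This is a Sahlqvist condition; the T axiom □q → q defines it.
Suppose □q→q is valid. At any x set V(q)={w : Rxw}. Then □q holds at x, so q holds at x, i.e. Rxx.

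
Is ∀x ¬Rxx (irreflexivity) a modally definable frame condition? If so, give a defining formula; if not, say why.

If a class were modally definable it would be closed under surjective bounded morphisms (Goldblatt–Thomason).
The 5-cycle (worlds w0,w1,w2,w3,w4 with w0→w1→w2→w3→w4→w0) is irreflexive, and the map sending every world to a single reflexive point • is a surjective bounded morphism (forth: every edge maps to (•,•); back: every world has a successor). So any modal formula valid on the 5-cycle is also valid on the reflexive point, which is not irreflexive.
So the class is not modally definable.

Not modally definable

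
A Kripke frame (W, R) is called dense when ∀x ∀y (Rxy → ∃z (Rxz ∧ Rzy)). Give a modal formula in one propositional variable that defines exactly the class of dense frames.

□□s → □s

This is density; the standard corresponding axiom is C4: □□s → □s.
Suppose □□s→□s is valid. Take Rxy and set V(s)={w : xR²w}. Then □□s at x, so □s at x, so s at y, i.e. ∃z(Rxz∧Rzy).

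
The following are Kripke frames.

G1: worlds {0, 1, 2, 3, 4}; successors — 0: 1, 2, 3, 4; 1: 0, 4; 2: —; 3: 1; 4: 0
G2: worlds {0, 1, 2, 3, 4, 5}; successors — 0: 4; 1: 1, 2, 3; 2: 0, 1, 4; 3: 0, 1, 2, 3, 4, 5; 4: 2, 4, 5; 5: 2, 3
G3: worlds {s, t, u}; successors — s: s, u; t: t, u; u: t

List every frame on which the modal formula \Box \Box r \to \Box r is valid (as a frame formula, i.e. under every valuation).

This is the axiom for density; its first-order frame correspondent is \forall x \forall y (Rxy \to \exists z (Rxz \wedge Rzy)).
G1: fails — R02 but no z with R0z and Rz2.
G2: fails — R20 but no z with R2z and Rz0.
G3: ✓.
Valid on: G3.

G3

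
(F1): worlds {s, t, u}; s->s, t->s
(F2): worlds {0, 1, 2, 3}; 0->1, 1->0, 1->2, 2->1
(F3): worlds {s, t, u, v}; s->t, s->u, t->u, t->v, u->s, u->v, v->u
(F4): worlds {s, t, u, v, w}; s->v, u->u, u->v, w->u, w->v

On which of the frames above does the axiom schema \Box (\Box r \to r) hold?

(F1)

This is the axiom for shift-reflexivity; its first-order frame correspondent is \forall x \forall y (Rxy \to Ryy).
(F1): ✓.
(F2): fails — R12 but not R22.
(F3): fails — Ruv but not Rvv.
(F4): fails — Ruv but not Rvv.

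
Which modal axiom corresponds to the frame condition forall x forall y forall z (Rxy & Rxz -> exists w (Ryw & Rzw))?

◇□r → □◇r

A defining formula is ◇□r → □◇r (the .2 axiom).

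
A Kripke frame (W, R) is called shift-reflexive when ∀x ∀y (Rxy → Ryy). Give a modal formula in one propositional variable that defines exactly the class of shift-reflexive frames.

□(□p → p)

A defining formula is □(□p → p) (the T□ axiom).
Suppose □(□p→p) is valid. Take Rxy and set V(p)={w : Ryw}. Then at y, □p holds; since □(□p→p) at x, □p→p at y, so p at y, i.e. Ryy.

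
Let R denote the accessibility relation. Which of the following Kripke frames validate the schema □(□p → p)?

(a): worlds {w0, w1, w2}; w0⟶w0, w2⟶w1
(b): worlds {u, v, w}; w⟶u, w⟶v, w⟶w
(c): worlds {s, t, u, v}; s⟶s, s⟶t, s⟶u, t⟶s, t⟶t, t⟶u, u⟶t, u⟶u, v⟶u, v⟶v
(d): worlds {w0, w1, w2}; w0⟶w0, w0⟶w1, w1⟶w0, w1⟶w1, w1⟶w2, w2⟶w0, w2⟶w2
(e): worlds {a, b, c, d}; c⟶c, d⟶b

The schema corresponds to shift-reflexivity: ∀x ∀y (Rxy → Ryy).
(a): fails — Rw2w1 but not Rw1w1.
(b): fails — Rwu but not Ruu.
(c): satisfies the condition.
(d): satisfies the condition.
(e): fails — Rdb but not Rbb.
Valid on: (c), (d).

(c), (d)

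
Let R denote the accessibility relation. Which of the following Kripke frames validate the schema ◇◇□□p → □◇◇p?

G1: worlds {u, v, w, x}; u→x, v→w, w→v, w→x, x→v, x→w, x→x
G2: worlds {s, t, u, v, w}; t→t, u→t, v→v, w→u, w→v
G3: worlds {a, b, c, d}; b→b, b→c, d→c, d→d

G1

Frame correspondent (Sahlqvist): ∀x ∀y ∀z ((xR²y ∧ xRz) → ∃w (yR²w ∧ zR²w)) — i.e. a generalized confluence (Geach) condition.
G1: satisfies the condition.
G2: fails — wR²t, wRv but no w* with tR²w* and vR²w*.
G3: fails — bR²b, bRc but no w with bR²w and cR²w.
Valid on: G1.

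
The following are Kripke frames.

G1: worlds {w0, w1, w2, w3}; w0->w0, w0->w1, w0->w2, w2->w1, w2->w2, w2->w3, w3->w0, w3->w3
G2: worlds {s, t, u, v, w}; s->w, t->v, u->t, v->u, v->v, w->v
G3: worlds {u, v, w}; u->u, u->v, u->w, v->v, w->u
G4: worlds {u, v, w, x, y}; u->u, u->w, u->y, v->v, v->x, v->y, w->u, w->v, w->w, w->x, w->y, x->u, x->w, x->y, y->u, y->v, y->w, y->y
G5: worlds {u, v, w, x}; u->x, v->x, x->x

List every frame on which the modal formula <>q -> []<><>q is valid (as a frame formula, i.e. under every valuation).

G4, G5

This is the axiom for a generalized confluence (Geach) condition; its first-order frame correspondent is forall x forall y forall z ((xRy & xRz) -> exists w (y = w & z R^2 w)).
G1: fails — w0Rw0, w0Rw1 but no w with w0=w and w1R²w.
G2: fails — sRw, sRw but no w* with w=w* and wR²w*.
G3: fails — uRu, uRv but no t with u=t and vR²t.
G4: condition met.
G5: condition met.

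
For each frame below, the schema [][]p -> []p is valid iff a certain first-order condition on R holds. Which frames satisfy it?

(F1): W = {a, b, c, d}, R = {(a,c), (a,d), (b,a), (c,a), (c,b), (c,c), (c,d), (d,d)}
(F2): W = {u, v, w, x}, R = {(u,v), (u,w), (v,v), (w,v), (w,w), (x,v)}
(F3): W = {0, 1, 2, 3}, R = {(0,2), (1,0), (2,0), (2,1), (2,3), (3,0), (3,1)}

The schema corresponds to density: forall x forall y (Rxy -> exists z (Rxz & Rzy)).
(F1): fails — Rba but no z with Rbz and Rza.
(F2): condition met.
(F3): fails — R10 but no z with R1z and Rz0.

(F2)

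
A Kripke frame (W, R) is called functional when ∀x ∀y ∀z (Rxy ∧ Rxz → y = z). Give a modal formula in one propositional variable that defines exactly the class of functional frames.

◇s → □s

The condition is partial functionality. The CD schema ◇s → □s defines it.
Suppose ◇s→□s is valid. Take Rxy, Rxz and set V(s)={y}. Then ◇s at x, so □s at x, so s at z, i.e. z=y.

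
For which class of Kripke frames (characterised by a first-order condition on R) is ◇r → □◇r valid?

the Euclidean property: ∀x ∀y ∀z (Rxy ∧ Rxz → Ryz)

Suppose ◇r→□◇r is valid. Take Rxy, Rxz and set V(r)={y}. Then ◇r at x, so □◇r at x, so ◇r at z, so some w with Rzw has r; w=y, i.e. Rzy. By symmetry of the argument, Ryz.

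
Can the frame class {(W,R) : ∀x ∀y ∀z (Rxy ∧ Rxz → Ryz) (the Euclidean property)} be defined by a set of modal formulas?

The condition is the Euclidean property. A defining modal formula is ◇p → □◇p.
Suppose ◇p→□◇p is valid. Take Rxy, Rxz and set V(p)={y}. Then ◇p at x, so □◇p at x, so ◇p at z, so some w with Rzw has p; w=y, i.e. Rzy. By symmetry of the argument, Ryz.

Definable; ◇p → □◇p defines it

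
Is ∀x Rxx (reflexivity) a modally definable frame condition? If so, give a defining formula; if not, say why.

Definable; □p → p defines it

The condition is reflexivity. A defining modal formula is □p → p.
Suppose □p→p is valid. At any x set V(p)={w : Rxw}. Then □p holds at x, so p holds at x, i.e. Rxx.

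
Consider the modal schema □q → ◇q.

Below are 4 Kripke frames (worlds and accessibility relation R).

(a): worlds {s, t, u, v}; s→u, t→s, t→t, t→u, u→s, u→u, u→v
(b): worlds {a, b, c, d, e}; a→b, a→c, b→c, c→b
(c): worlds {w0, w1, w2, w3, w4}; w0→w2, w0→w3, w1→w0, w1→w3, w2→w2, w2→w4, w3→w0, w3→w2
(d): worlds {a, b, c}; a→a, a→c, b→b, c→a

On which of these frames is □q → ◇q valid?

Frame correspondent (Sahlqvist): ∀x ∃y Rxy — i.e. seriality.
(a): fails — world v has no successor.
(b): fails — world d has no successor.
(c): fails — world w4 has no successor.
(d): satisfies the condition.
Valid on: (d).

(d)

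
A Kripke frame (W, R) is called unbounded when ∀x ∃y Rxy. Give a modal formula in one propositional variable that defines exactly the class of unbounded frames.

A defining formula is □ψ → ◇ψ (the D axiom).
Suppose □ψ→◇ψ is valid. At any x set V(ψ)=W. Then □ψ at x, so ◇ψ at x, so x has a successor.

□ψ → ◇ψ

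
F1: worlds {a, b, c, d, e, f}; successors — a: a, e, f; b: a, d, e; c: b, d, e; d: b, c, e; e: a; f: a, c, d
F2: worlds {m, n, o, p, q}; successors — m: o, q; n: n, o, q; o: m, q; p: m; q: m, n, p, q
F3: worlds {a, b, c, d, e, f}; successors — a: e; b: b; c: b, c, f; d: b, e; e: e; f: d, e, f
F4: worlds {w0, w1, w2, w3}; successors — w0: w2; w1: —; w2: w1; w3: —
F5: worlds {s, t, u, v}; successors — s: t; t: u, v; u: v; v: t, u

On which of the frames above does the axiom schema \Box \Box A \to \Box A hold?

Frame correspondent (Sahlqvist): \forall x \forall y (Rxy \to \exists z (Rxz \wedge Rzy)) — i.e. density.
F1: fails — Rdc but no z with Rdz and Rzc.
F2: fails — Rpm but no z with Rpz and Rzm.
F3: condition met.
F4: fails — Rw0w2 but no z with Rw0z and Rzw2.
F5: fails — Ruv but no z with Ruz and Rzv.
Valid on: F3.

F3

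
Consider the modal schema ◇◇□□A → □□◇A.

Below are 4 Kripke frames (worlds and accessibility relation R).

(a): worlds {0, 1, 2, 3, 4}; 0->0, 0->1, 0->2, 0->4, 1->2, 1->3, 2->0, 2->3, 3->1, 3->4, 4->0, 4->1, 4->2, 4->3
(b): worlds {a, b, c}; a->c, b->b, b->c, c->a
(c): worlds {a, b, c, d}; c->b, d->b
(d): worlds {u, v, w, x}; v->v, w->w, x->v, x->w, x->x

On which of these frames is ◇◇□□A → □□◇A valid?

(a), (c)

This is the axiom for a generalized confluence (Geach) condition; its first-order frame correspondent is ∀x ∀y ∀z ((xR²y ∧ xR²z) → ∃w (yR²w ∧ zRw)).
(a): holds.
(b): fails — aR²a, aR²a but no w with aR²w and aRw.
(c): holds.
(d): fails — xR²v, xR²w but no t with vR²t and wRt.
Valid on: (a), (c).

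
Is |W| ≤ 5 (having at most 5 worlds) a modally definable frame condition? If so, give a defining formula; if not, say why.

Not definable by any modal formula

Modal frame validity is preserved under disjoint unions.
Any modal formula valid on each of 6 disjoint one-world frames is valid on their disjoint union (validity is preserved under disjoint unions). Each one-world frame has |W|=1≤5, but the union has |W|=6.
So no modal formula (or set of formulas) defines exactly the |W|≤5 frames.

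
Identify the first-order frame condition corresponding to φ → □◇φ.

Suppose φ→□◇φ is valid. Take Rxy and set V(φ)={x}. Then φ at x, so □◇φ at x, so ◇φ at y, so some z with Ryz has φ; z=x, i.e. Ryx.
The converse is a direct semantic check.
Frame condition: ∀x ∀y (Rxy → Ryx).

Symmetry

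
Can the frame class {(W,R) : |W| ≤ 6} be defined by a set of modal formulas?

Any modally definable frame class is closed under disjoint unions.
Any modal formula valid on each of 7 disjoint one-world frames is valid on their disjoint union (validity is preserved under disjoint unions). Each one-world frame has |W|=1≤6, but the union has |W|=7.
Hence having at most 6 worlds is not modally definable.

No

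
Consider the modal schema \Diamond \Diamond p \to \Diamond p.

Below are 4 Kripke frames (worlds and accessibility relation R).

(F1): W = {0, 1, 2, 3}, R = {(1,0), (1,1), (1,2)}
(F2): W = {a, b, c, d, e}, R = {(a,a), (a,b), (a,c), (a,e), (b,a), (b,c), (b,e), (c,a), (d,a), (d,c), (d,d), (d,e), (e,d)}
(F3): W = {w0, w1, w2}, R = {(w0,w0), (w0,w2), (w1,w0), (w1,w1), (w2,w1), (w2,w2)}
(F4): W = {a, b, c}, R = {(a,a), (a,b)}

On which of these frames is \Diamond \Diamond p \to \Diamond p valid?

(F1), (F4)

The schema corresponds to transitivity: \forall x \forall y \forall z (Rxy \wedge Ryz \to Rxz).
(F1): satisfies the condition.
(F2): fails — Rae and Red but not Rad.
(F3): fails — Rw1w0 and Rw0w2 but not Rw1w2.
(F4): satisfies the condition.
Valid on: (F1), (F4).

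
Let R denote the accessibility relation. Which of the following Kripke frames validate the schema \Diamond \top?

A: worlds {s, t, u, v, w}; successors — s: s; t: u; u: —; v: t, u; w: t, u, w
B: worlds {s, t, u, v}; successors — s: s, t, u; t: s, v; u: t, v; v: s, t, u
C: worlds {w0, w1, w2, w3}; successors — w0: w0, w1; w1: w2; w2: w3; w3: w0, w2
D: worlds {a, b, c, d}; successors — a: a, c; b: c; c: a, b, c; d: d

Frame correspondent (Sahlqvist): \forall x \exists y Rxy — i.e. seriality.
A: fails — world u has no successor.
B: holds.
C: holds.
D: holds.

B, C, D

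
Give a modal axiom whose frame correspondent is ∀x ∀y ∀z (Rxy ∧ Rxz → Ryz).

The condition is the Euclidean property. The 5 schema ◇ψ → □◇ψ defines it.
Suppose ◇ψ→□◇ψ is valid. Take Rxy, Rxz and set V(ψ)={y}. Then ◇ψ at x, so □◇ψ at x, so ◇ψ at z, so some w with Rzw has ψ; w=y, i.e. Rzy. By symmetry of the argument, Ryz.

◇ψ → □◇ψ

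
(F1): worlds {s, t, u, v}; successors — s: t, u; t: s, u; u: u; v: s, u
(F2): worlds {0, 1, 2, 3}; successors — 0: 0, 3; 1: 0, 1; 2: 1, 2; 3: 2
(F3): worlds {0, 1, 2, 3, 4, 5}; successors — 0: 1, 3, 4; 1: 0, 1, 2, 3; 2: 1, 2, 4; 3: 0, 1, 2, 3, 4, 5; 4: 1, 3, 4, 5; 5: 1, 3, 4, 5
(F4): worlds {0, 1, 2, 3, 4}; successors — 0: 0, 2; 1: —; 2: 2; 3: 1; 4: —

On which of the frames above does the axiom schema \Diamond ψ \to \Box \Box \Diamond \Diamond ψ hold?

(F3)

This is the axiom for a generalized confluence (Geach) condition; its first-order frame correspondent is \forall x \forall y \forall z ((xRy \wedge x R^2 z) \to \exists w (y = w \wedge z R^2 w)).
(F1): fails — sRt, sR²s but no w with t=w and sR²w.
(F2): fails — 0R0, 0R²3 but no w with 0=w and 3R²w.
(F3): holds.
(F4): fails — 0R0, 0R²2 but no w with 0=w and 2R²w.
Valid on: (F3).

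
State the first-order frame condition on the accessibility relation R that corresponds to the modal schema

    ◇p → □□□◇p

∀x ∀y ∀z ((xRy ∧ xR³z) → ∃w (y = w ∧ zRw))

This is a Sahlqvist (Geach-type) schema ◇^1□^0p → □^3◇^1p.
First-order correspondent: ∀x ∀y ∀z ((xRy ∧ xR³z) → ∃w (y = w ∧ zRw)).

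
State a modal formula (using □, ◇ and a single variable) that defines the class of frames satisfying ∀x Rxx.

The condition is reflexivity. The T schema □s → s defines it.
Suppose □s→s is valid. At any x set V(s)={w : Rxw}. Then □s holds at x, so s holds at x, i.e. Rxx.

□s → s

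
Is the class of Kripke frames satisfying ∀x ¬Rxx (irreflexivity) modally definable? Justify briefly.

No — not modally definable

If a class were modally definable it would be closed under surjective bounded morphisms (Goldblatt–Thomason).
The 4-cycle (worlds s,t,u,v with s→t→u→v→s) is irreflexive, and the map sending every world to a single reflexive point • is a surjective bounded morphism (forth: every edge maps to (•,•); back: every world has a successor). So any modal formula valid on the 4-cycle is also valid on the reflexive point, which is not irreflexive.
Hence irreflexivity is not modally definable.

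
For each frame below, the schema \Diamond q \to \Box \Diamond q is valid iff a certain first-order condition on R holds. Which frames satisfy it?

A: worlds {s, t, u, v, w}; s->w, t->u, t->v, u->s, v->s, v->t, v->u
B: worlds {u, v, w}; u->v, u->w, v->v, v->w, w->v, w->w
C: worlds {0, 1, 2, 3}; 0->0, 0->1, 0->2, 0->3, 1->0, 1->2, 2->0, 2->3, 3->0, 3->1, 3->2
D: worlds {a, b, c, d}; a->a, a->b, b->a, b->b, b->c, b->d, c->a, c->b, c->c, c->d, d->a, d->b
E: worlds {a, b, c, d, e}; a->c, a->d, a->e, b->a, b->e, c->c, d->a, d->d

The schema corresponds to the Euclidean property: \forall x \forall y \forall z (Rxy \wedge Rxz \to Ryz).
A: fails — Rsw and Rsw but not Rww.
B: holds.
C: fails — R02 and R02 but not R22.
D: fails — Rba and Rbc but not Rac.
E: fails — Rae and Rae but not Ree.

B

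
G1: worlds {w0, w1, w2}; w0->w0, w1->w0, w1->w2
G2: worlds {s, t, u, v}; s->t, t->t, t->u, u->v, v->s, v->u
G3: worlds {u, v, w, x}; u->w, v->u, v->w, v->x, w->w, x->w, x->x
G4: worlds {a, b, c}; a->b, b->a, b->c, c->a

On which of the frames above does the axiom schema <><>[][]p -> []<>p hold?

The schema corresponds to a generalized confluence (Geach) condition: forall x forall y forall z ((x R^2 y & xRz) -> exists w (y R^2 w & zRw)).
G1: fails — w1R²w0, w1Rw2 but no w with w0R²w and w2Rw.
G2: fails — tR²u, tRu but no w with uR²w and uRw.
G3: holds.
G4: fails — aR²c, aRb but no w with cR²w and bRw.
Valid on: G3.

G3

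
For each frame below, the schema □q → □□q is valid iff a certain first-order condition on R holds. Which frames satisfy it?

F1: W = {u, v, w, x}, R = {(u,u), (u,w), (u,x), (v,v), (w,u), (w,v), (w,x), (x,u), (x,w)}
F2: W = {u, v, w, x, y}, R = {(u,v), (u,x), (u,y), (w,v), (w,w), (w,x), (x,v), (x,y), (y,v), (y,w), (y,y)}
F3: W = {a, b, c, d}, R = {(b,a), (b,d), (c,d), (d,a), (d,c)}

Frame correspondent (Sahlqvist): ∀x ∀y ∀z (Rxy ∧ Ryz → Rxz) — i.e. transitivity.
F1: fails — Rxw and Rwx but not Rxx.
F2: fails — Rwx and Rxy but not Rwy.
F3: fails — Rcd and Rdc but not Rcc.

none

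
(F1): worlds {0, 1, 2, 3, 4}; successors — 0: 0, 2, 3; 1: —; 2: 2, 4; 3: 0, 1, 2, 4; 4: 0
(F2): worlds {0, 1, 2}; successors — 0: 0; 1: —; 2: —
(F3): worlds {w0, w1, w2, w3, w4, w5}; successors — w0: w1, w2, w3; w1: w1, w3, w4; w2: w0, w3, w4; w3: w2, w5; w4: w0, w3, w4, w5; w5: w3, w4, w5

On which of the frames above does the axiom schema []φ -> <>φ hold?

(F3)

Frame correspondent (Sahlqvist): forall x exists y Rxy — i.e. seriality.
(F1): fails — world 1 has no successor.
(F2): fails — world 1 has no successor.
(F3): holds.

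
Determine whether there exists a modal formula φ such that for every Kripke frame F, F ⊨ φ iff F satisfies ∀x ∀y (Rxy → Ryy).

The condition is shift-reflexivity. A defining modal formula is □(□r → r).
Suppose □(□r→r) is valid. Take Rxy and set V(r)={w : Ryw}. Then at y, □r holds; since □(□r→r) at x, □r→r at y, so r at y, i.e. Ryy.

Definable; □(□r → r) defines it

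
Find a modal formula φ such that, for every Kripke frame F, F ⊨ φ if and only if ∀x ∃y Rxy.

□s → ◇s

The condition is seriality. The D schema □s → ◇s defines it.
Suppose □s→◇s is valid. At any x set V(s)=W. Then □s at x, so ◇s at x, so x has a successor.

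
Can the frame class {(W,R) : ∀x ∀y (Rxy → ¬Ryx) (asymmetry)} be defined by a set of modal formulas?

No

Modal frame validity is preserved under surjective bounded morphisms.
The 5-cycle (worlds w0,w1,w2,w3,w4 with w0→w1→w2→w3→w4→w0) is asymmetric. Mapping every world to a single reflexive point • is a surjective bounded morphism, and the reflexive point is not asymmetric (R•• but asymmetry requires ¬R••).
So no modal formula (or set of formulas) defines exactly the asymmetric frames.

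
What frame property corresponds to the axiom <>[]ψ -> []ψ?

the Euclidean property: forall x forall y forall z (Rxy & Rxz -> Ryz)

Replacing ψ by ¬ψ and contraposing gives the equivalent schema ◇ψ → □◇ψ.
Suppose ◇ψ→□◇ψ is valid. Take Rxy, Rxz and set V(ψ)={y}. Then ◇ψ at x, so □◇ψ at x, so ◇ψ at z, so some w with Rzw has ψ; w=y, i.e. Rzy. By symmetry of the argument, Ryz.
Conversely, any frame satisfying forall x forall y forall z (Rxy & Rxz -> Ryz) validates the schema.
Frame condition: forall x forall y forall z (Rxy & Rxz -> Ryz).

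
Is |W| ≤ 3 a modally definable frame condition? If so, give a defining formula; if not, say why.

Any modally definable frame class is closed under disjoint unions.
Any modal formula valid on each of 4 disjoint one-world frames is valid on their disjoint union (validity is preserved under disjoint unions). Each one-world frame has |W|=1≤3, but the union has |W|=4.
Hence having at most 3 worlds is not modally definable.

No — not modally definable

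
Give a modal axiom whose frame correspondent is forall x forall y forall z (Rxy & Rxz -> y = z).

This is partial functionality; the standard corresponding axiom is CD: ◇p → □p.
Suppose ◇p→□p is valid. Take Rxy, Rxz and set V(p)={y}. Then ◇p at x, so □p at x, so p at z, i.e. z=y.

◇p → □p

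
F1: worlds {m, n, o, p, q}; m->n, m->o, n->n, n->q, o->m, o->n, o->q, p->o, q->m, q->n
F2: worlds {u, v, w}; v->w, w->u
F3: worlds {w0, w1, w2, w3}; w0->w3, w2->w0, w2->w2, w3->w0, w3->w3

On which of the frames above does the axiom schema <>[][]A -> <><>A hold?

F1, F3

The schema corresponds to a generalized confluence (Geach) condition: forall x forall y (xRy -> exists w (y R^2 w & x R^2 w)).
F1: ✓.
F2: fails — vRw but no t with wR²t and vR²t.
F3: ✓.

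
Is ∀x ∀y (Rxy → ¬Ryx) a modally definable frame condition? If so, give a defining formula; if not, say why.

Modal frame validity is preserved under surjective bounded morphisms.
The 4-cycle (worlds 0,1,2,3 with 0→1→2→3→0) is asymmetric. Mapping every world to a single reflexive point • is a surjective bounded morphism, and the reflexive point is not asymmetric (R•• but asymmetry requires ¬R••).
So the class is not modally definable.

No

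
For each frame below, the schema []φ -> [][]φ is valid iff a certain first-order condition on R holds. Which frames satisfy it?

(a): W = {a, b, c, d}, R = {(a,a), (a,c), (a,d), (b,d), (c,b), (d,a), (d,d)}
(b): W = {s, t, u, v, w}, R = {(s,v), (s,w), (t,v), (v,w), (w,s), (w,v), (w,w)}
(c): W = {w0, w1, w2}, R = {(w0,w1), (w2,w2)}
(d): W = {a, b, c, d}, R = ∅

(c), (d)

Frame correspondent (Sahlqvist): forall x forall y forall z (Rxy & Ryz -> Rxz) — i.e. transitivity.
(a): fails — Rcb and Rbd but not Rcd.
(b): fails — Rtv and Rvw but not Rtw.
(c): holds.
(d): holds.
Valid on: (c), (d).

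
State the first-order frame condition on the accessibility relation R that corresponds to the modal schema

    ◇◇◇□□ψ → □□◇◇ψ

This is a Sahlqvist (Geach-type) schema ◇^3□^2ψ → □^2◇^2ψ.
Minimal-valuation argument: fix x; take any y with xR^3y and any z with xR^2z. Set V(ψ) to the set of worlds R-reachable from y in exactly 2 steps. Then □^2ψ holds at y, so the antecedent holds at x; validity forces ◇^2ψ at z, giving a w with zR^2w and yR^2w.
First-order correspondent: ∀x ∀y ∀z ((xR³y ∧ xR²z) → ∃w (yR²w ∧ zR²w)).

∀x ∀y ∀z ((xR³y ∧ xR²z) → ∃w (yR²w ∧ zR²w))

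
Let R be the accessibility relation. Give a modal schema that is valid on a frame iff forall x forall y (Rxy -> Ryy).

□(□p → p)

The condition is shift-reflexivity. The T□ schema □(□p → p) defines it.
Suppose □(□p→p) is valid. Take Rxy and set V(p)={w : Ryw}. Then at y, □p holds; since □(□p→p) at x, □p→p at y, so p at y, i.e. Ryy.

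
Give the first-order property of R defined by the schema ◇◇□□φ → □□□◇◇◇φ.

This is a Sahlqvist (Geach-type) schema ◇^2□^2φ → □^3◇^3φ.
Minimal-valuation argument: fix x; take any y with xR^2y and any z with xR^3z. Set V(φ) to the set of worlds R-reachable from y in exactly 2 steps. Then □^2φ holds at y, so the antecedent holds at x; validity forces ◇^3φ at z, giving a w with zR^3w and yR^2w.
First-order correspondent: ∀x ∀y ∀z ((xR²y ∧ xR³z) → ∃w (yR²w ∧ zR³w)).

∀x ∀y ∀z ((xR²y ∧ xR³z) → ∃w (yR²w ∧ zR³w))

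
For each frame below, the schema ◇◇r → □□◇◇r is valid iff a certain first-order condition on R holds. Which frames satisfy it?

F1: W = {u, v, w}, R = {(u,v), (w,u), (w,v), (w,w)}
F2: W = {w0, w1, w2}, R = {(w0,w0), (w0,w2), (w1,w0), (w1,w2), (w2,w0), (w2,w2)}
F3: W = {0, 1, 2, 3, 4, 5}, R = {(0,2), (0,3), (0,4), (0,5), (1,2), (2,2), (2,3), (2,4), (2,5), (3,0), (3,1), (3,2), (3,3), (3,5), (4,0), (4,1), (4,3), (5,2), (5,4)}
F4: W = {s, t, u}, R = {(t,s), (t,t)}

Frame correspondent (Sahlqvist): ∀x ∀y ∀z ((xR²y ∧ xR²z) → ∃w (y = w ∧ zR²w)) — i.e. a generalized confluence (Geach) condition.
F1: fails — wR²u, wR²u but no t with u=t and uR²t.
F2: holds.
F3: fails — 0R²0, 0R²1 but no w with 0=w and 1R²w.
F4: fails — tR²s, tR²s but no w with s=w and sR²w.

F2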